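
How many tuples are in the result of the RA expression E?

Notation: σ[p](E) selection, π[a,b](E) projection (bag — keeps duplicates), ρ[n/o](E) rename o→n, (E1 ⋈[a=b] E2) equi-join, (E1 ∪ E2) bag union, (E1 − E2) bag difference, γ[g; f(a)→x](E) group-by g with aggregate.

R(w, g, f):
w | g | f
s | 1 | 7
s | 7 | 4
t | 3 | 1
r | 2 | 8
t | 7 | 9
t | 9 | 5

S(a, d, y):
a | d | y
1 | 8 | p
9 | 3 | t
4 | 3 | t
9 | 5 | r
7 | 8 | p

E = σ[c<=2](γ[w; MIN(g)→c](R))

Stepwise |·|:
  R → 6
  γ[w; MIN(g)→c](R) → 3
  σ[c<=2](γ[w; MIN(g)→c](R)) → 2

|E| = 2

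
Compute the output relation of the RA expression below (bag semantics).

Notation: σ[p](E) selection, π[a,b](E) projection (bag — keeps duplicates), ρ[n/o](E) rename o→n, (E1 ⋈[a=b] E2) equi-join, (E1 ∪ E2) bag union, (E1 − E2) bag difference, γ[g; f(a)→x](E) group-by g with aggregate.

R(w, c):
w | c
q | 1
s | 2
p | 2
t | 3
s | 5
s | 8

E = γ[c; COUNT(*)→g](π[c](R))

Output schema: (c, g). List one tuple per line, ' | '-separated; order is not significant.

Row counts bottom-up:
  R → 6
  π[c](R) → 6
  γ[c; COUNT(*)→g](π[c](R)) → 5

== RESULT ==
c | g
1 | 1
2 | 2
3 | 1
5 | 1
8 | 1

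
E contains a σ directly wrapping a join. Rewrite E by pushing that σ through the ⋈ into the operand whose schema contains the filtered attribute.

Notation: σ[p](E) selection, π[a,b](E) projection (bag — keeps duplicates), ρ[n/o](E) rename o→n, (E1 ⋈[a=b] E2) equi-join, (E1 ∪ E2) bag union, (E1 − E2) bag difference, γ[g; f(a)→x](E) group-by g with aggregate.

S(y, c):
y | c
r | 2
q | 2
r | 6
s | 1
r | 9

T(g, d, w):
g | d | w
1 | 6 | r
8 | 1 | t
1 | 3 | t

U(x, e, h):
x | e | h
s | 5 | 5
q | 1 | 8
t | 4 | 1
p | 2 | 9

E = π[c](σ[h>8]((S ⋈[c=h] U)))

σ filters on h, owned by the right side.
E' = π[c]((S ⋈[c=h] σ[h>8](U)))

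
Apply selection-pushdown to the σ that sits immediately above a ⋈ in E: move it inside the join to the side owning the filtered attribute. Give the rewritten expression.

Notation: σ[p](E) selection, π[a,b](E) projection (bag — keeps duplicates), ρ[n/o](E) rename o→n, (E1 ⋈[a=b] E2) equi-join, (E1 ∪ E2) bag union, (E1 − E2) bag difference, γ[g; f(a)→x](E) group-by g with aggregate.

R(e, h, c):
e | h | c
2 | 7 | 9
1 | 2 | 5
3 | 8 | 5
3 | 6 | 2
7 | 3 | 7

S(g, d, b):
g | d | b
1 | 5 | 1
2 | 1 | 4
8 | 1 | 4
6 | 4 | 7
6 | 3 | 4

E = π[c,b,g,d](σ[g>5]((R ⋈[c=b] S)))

σ filters on g, owned by the right side.
E' = π[c,b,g,d]((R ⋈[c=b] σ[g>5](S)))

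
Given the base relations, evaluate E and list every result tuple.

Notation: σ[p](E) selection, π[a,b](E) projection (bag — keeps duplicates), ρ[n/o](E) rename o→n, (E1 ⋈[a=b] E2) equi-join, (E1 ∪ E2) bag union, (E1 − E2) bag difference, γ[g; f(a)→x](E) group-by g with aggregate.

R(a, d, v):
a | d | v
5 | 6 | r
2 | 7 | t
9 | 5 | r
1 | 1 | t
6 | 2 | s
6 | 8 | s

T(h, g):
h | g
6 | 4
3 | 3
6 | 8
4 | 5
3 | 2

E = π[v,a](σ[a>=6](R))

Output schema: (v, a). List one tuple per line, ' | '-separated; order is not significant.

Stepwise |·|:
  R → 6
  σ[a>=6](R) → 3
  π[v,a](σ[a>=6](R)) → 3

== RESULT ==
v | a
r | 9
s | 6
s | 6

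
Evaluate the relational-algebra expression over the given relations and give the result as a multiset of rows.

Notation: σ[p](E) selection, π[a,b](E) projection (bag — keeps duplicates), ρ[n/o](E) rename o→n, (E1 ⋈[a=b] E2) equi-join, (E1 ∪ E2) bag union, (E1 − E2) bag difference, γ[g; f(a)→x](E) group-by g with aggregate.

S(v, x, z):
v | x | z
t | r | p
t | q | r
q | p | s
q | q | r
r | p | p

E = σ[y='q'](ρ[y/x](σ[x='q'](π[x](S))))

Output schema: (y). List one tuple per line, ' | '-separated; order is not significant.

Per-node cardinality:
  S → 5
  π[x](S) → 5
  σ[x='q'](π[x](S)) → 2
  ρ[y/x](σ[x='q'](π[x](S))) → 2
  σ[y='q'](ρ[y/x](σ[x='q'](π[x](S)))) → 2

== RESULT ==
y
q
q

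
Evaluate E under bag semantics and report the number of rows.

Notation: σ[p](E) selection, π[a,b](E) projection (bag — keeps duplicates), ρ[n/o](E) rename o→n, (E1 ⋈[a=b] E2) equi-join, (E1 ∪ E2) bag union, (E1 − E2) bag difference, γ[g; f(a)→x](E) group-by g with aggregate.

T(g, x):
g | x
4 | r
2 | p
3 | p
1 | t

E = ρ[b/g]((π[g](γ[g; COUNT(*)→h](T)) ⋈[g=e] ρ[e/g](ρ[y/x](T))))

Stepwise |·|:
  T → 4
  γ[g; COUNT(*)→h](T) → 4
  π[g](γ[g; COUNT(*)→h](T)) → 4
  T → 4
  ρ[y/x](T) → 4
  ρ[e/g](ρ[y/x](T)) → 4
  (π[g](γ[g; COUNT(*)→h](T)) ⋈[g=e] ρ[e/g](ρ[y/x](T))) → 4
  ρ[b/g]((π[g](γ[g; COUNT(*)→h](T)) ⋈[g=e] ρ[e/g](ρ[y/x](T)))) → 4

|E| = 4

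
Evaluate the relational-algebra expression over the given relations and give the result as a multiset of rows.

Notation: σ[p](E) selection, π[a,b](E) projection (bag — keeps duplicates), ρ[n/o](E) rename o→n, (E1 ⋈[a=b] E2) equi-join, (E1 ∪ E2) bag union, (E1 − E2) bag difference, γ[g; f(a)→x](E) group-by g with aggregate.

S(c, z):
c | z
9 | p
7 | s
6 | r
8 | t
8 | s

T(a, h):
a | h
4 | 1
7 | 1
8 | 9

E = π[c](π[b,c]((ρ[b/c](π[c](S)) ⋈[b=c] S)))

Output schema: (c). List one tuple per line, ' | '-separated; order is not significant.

Row counts bottom-up:
  S → 5
  π[c](S) → 5
  ρ[b/c](π[c](S)) → 5
  S → 5
  (ρ[b/c](π[c](S)) ⋈[b=c] S) → 7
  π[b,c]((ρ[b/c](π[c](S)) ⋈[b=c] S)) → 7
  π[c](π[b,c]((ρ[b/c](π[c](S)) ⋈[b=c] S))) → 7

== RESULT ==
c
6
7
8
8
8
8
9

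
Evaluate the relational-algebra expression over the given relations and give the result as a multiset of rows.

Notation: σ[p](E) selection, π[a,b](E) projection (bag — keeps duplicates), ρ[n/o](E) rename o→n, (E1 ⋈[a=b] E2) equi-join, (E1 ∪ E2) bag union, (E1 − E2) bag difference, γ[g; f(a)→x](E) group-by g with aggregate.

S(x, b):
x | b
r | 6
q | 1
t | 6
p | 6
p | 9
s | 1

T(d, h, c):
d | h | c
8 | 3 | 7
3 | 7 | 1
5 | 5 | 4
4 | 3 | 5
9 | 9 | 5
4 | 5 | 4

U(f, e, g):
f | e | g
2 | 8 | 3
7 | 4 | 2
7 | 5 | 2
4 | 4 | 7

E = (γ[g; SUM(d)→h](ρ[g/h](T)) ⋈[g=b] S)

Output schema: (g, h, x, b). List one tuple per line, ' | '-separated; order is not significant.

Row counts bottom-up:
  T → 6
  ρ[g/h](T) → 6
  γ[g; SUM(d)→h](ρ[g/h](T)) → 4
  S → 6
  (γ[g; SUM(d)→h](ρ[g/h](T)) ⋈[g=b] S) → 1

== RESULT ==
g | h | x | b
9 | 9 | p | 9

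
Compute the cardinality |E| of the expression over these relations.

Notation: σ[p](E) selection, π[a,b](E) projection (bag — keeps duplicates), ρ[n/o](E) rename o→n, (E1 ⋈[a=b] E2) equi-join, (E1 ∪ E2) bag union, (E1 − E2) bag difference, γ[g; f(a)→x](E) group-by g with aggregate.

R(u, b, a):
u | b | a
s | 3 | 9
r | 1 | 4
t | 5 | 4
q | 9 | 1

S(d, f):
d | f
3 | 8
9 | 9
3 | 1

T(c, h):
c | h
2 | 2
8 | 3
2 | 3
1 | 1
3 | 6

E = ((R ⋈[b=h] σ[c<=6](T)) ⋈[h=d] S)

Per-node cardinality:
  R → 4
  T → 5
  σ[c<=6](T) → 4
  (R ⋈[b=h] σ[c<=6](T)) → 2
  S → 3
  ((R ⋈[b=h] σ[c<=6](T)) ⋈[h=d] S) → 2

|E| = 2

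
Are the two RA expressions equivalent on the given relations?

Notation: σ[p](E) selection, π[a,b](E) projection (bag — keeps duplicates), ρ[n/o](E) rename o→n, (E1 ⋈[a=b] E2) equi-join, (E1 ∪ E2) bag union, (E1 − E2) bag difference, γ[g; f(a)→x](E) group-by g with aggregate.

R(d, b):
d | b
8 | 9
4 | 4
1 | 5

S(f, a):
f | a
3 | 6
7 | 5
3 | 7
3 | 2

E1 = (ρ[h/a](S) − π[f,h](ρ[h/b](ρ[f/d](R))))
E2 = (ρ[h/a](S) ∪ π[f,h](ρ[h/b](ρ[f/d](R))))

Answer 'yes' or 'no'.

E1 subexpression sizes:
  S → 4
  ρ[h/a](S) → 4
  R → 3
  ρ[f/d](R) → 3
  ρ[h/b](ρ[f/d](R)) → 3
  π[f,h](ρ[h/b](ρ[f/d](R))) → 3
  (ρ[h/a](S) − π[f,h](ρ[h/b](ρ[f/d](R)))) → 4
E2 subexpression sizes:
  S → 4
  ρ[h/a](S) → 4
  R → 3
  ρ[f/d](R) → 3
  ρ[h/b](ρ[f/d](R)) → 3
  π[f,h](ρ[h/b](ρ[f/d](R))) → 3
  (ρ[h/a](S) ∪ π[f,h](ρ[h/b](ρ[f/d](R)))) → 7

E1 result:
f | h
3 | 2
3 | 6
3 | 7
7 | 5
E2 result:
f | h
1 | 5
3 | 2
3 | 6
3 | 7
4 | 4
7 | 5
8 | 9
Witness: (4, 4) appears 0× in E1 but 1× in E2.

no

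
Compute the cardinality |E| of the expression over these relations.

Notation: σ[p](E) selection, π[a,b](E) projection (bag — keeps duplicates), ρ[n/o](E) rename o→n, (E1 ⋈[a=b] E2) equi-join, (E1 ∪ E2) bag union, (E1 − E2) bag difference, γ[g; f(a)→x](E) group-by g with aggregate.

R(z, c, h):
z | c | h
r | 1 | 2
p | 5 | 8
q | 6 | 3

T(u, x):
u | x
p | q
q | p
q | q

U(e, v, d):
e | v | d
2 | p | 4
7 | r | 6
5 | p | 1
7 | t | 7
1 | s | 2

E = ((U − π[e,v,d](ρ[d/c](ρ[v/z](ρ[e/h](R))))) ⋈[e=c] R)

Row counts bottom-up:
  U → 5
  R → 3
  ρ[e/h](R) → 3
  ρ[v/z](ρ[e/h](R)) → 3
  ρ[d/c](ρ[v/z](ρ[e/h](R))) → 3
  π[e,v,d](ρ[d/c](ρ[v/z](ρ[e/h](R)))) → 3
  (U − π[e,v,d](ρ[d/c](ρ[v/z](ρ[e/h](R))))) → 5
  R → 3
  ((U − π[e,v,d](ρ[d/c](ρ[v/z](ρ[e/h](R))))) ⋈[e=c] R) → 2

|E| = 2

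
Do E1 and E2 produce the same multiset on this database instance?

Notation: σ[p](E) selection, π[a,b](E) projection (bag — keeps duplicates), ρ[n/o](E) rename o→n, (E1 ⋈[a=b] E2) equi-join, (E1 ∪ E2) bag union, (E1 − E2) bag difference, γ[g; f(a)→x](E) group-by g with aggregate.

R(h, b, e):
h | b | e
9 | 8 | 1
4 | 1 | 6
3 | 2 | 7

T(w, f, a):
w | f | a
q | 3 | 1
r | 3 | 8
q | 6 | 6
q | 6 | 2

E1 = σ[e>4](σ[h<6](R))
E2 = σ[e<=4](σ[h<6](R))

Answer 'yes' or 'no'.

E1 stepwise |·|:
  R → 3
  σ[h<6](R) → 2
  σ[e>4](σ[h<6](R)) → 2
E2 stepwise |·|:
  R → 3
  σ[h<6](R) → 2
  σ[e<=4](σ[h<6](R)) → 0

E1 result:
h | b | e
3 | 2 | 7
4 | 1 | 6
E2 result:
h | b | e
(0 rows)
Witness: (3, 2, 7) appears 1× in E1 but 0× in E2.

no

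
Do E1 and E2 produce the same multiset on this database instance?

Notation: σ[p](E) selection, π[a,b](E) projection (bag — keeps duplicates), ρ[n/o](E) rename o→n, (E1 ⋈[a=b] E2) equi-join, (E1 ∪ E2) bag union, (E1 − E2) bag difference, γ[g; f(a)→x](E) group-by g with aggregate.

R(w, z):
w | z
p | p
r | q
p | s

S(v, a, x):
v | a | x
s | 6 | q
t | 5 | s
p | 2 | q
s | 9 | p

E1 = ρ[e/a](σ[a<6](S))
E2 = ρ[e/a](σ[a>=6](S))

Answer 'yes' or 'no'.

E1 subexpression sizes:
  S → 4
  σ[a<6](S) → 2
  ρ[e/a](σ[a<6](S)) → 2
E2 subexpression sizes:
  S → 4
  σ[a>=6](S) → 2
  ρ[e/a](σ[a>=6](S)) → 2

E1 result:
v | e | x
p | 2 | q
t | 5 | s
E2 result:
v | e | x
s | 6 | q
s | 9 | p
Witness: ('s', 6, 'q') appears 0× in E1 but 1× in E2.

no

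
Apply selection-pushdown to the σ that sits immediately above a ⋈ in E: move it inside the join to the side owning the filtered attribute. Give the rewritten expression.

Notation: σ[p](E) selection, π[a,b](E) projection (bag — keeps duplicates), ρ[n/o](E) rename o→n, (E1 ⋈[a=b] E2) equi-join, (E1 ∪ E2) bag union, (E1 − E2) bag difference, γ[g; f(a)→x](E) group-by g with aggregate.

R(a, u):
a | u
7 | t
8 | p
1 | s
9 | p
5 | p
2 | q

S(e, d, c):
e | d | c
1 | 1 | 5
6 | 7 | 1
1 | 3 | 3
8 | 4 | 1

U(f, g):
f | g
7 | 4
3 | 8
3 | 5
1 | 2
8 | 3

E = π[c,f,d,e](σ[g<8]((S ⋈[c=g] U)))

σ filters on g, owned by the right side.
E' = π[c,f,d,e]((S ⋈[c=g] σ[g<8](U)))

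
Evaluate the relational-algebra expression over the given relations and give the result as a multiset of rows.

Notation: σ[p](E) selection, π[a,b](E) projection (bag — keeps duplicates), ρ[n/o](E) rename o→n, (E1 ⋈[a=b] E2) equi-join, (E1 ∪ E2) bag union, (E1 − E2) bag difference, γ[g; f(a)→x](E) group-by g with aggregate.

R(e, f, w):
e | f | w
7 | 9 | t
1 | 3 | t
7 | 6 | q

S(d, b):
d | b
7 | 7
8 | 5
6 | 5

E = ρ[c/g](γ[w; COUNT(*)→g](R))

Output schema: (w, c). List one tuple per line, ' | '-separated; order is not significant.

Stepwise |·|:
  R → 3
  γ[w; COUNT(*)→g](R) → 2
  ρ[c/g](γ[w; COUNT(*)→g](R)) → 2

== RESULT ==
w | c
q | 1
t | 2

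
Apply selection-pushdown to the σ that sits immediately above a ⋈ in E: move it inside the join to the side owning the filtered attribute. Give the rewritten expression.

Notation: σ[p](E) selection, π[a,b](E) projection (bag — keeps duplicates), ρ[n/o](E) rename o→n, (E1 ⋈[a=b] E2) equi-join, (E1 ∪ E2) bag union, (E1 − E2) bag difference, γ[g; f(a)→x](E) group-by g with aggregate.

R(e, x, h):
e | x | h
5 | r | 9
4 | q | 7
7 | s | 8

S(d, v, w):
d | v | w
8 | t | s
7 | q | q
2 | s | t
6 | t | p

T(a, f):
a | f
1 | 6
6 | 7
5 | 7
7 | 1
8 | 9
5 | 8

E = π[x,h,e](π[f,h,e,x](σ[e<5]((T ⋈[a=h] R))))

σ filters on e, owned by the right side.
E' = π[x,h,e](π[f,h,e,x]((T ⋈[a=h] σ[e<5](R))))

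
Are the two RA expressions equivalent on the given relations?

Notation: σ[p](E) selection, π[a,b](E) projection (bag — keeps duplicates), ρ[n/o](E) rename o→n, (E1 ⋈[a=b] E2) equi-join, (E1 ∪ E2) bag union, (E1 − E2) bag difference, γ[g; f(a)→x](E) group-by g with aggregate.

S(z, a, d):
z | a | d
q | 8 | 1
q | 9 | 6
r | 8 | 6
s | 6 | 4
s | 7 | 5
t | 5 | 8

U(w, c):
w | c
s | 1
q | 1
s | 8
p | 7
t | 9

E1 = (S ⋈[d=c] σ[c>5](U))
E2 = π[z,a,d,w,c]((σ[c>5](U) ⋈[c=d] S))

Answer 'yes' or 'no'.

E1 subexpression sizes:
  S → 6
  U → 5
  σ[c>5](U) → 3
  (S ⋈[d=c] σ[c>5](U)) → 1
E2 subexpression sizes:
  U → 5
  σ[c>5](U) → 3
  S → 6
  (σ[c>5](U) ⋈[c=d] S) → 1
  π[z,a,d,w,c]((σ[c>5](U) ⋈[c=d] S)) → 1

E1 and E2 produce the same multiset:
z | a | d | w | c
t | 5 | 8 | s | 8

yes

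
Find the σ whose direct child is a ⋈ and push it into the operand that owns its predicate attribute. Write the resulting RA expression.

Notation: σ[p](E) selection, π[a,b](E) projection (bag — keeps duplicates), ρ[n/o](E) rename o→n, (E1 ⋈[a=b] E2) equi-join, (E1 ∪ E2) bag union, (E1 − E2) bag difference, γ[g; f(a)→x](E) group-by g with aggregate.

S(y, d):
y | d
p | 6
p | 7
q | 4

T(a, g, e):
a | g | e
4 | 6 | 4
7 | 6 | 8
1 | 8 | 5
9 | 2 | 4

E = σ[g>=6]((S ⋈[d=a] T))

σ filters on g, owned by the right side.
E' = (S ⋈[d=a] σ[g>=6](T))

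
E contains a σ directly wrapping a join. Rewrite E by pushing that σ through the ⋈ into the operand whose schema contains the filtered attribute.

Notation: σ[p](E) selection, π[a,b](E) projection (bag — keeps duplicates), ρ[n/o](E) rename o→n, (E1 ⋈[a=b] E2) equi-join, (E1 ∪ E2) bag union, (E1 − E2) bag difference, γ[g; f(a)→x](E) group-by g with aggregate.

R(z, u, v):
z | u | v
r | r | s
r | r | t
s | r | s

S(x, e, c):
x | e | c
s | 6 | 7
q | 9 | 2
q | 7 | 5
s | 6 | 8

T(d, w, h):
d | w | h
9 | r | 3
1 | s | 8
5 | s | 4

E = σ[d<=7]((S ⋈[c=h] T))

σ filters on d, owned by the right side.
E' = (S ⋈[c=h] σ[d<=7](T))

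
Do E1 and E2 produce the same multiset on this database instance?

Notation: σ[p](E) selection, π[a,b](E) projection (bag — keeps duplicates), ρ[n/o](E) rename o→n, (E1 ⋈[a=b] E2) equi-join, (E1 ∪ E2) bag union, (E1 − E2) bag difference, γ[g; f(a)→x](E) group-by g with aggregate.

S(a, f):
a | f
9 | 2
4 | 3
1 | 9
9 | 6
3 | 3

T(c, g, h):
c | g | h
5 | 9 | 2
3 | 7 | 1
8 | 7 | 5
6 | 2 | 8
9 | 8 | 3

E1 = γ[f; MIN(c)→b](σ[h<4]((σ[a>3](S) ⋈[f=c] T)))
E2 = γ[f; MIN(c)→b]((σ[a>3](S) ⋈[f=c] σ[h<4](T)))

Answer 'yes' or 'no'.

E1 per-node cardinality:
  S → 5
  σ[a>3](S) → 3
  T → 5
  (σ[a>3](S) ⋈[f=c] T) → 2
  σ[h<4]((σ[a>3](S) ⋈[f=c] T)) → 1
  γ[f; MIN(c)→b](σ[h<4]((σ[a>3](S) ⋈[f=c] T))) → 1
E2 per-node cardinality:
  S → 5
  σ[a>3](S) → 3
  T → 5
  σ[h<4](T) → 3
  (σ[a>3](S) ⋈[f=c] σ[h<4](T)) → 1
  γ[f; MIN(c)→b]((σ[a>3](S) ⋈[f=c] σ[h<4](T))) → 1

E1 and E2 produce the same multiset:
f | b
3 | 3

yes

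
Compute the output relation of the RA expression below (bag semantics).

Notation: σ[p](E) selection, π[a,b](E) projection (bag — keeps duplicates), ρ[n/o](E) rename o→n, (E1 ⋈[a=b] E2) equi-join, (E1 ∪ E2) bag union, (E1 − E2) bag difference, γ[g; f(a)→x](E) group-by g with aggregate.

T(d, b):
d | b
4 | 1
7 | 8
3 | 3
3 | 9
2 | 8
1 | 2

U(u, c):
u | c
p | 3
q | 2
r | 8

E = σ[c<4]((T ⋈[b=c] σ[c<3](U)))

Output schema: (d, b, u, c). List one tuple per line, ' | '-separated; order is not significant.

Subexpression sizes:
  T → 6
  U → 3
  σ[c<3](U) → 1
  (T ⋈[b=c] σ[c<3](U)) → 1
  σ[c<4]((T ⋈[b=c] σ[c<3](U))) → 1

== RESULT ==
d | b | u | c
1 | 2 | q | 2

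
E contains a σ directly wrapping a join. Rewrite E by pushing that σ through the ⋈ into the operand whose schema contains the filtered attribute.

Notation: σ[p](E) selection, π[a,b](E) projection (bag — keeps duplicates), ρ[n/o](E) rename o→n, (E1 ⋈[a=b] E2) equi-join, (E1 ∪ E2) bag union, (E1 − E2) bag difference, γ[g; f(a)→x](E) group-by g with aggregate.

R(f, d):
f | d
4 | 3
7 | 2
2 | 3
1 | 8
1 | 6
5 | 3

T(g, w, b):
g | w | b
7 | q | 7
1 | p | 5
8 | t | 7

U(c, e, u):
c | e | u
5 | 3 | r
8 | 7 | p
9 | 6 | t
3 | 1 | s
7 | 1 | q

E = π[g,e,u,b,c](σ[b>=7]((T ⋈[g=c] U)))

σ filters on b, owned by the left side.
E' = π[g,e,u,b,c]((σ[b>=7](T) ⋈[g=c] U))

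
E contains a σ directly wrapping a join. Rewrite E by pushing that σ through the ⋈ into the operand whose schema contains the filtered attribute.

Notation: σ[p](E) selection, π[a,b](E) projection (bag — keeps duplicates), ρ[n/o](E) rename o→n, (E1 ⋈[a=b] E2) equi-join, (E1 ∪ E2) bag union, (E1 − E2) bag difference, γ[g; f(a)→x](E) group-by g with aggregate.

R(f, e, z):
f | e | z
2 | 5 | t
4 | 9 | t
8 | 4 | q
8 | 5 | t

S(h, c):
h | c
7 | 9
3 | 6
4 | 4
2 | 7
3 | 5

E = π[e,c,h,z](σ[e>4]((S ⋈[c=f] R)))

σ filters on e, owned by the right side.
E' = π[e,c,h,z]((S ⋈[c=f] σ[e>4](R)))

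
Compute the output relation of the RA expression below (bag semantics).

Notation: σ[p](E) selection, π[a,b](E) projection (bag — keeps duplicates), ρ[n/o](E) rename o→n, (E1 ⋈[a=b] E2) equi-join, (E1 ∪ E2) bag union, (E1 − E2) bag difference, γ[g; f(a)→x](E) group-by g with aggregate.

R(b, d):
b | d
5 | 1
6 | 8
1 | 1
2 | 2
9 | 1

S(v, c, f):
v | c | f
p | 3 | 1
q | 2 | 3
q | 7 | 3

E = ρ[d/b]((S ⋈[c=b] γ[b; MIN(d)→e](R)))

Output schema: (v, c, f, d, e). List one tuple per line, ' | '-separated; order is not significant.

Row counts bottom-up:
  S → 3
  R → 5
  γ[b; MIN(d)→e](R) → 5
  (S ⋈[c=b] γ[b; MIN(d)→e](R)) → 1
  ρ[d/b]((S ⋈[c=b] γ[b; MIN(d)→e](R))) → 1

== RESULT ==
v | c | f | d | e
q | 2 | 3 | 2 | 2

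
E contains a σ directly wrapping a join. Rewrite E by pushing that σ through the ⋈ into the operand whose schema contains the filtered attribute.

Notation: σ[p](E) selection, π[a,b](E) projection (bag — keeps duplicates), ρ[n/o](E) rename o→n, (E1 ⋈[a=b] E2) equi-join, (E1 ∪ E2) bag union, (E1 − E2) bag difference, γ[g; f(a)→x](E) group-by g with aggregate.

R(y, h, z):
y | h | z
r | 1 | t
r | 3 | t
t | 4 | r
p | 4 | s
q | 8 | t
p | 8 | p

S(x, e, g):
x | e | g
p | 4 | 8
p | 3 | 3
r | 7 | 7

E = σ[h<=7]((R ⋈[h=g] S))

σ filters on h, owned by the left side.
E' = (σ[h<=7](R) ⋈[h=g] S)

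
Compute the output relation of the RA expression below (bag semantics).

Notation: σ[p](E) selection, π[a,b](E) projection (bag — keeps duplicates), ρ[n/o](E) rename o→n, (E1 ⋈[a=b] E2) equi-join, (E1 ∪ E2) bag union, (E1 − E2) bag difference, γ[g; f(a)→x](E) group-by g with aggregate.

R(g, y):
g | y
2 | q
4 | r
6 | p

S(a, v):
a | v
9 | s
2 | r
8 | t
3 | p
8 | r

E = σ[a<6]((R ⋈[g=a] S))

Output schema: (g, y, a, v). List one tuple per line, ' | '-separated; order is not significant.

Subexpression sizes:
  R → 3
  S → 5
  (R ⋈[g=a] S) → 1
  σ[a<6]((R ⋈[g=a] S)) → 1

== RESULT ==
g | y | a | v
2 | q | 2 | r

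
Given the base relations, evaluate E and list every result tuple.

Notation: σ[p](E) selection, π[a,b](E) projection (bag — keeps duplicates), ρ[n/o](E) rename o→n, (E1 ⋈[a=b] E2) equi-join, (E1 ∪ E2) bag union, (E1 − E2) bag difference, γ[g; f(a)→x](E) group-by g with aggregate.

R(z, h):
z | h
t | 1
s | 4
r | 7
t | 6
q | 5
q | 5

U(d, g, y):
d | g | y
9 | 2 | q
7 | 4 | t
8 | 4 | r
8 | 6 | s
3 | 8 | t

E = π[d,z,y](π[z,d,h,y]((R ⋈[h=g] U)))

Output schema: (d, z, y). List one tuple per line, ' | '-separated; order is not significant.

Subexpression sizes:
  R → 6
  U → 5
  (R ⋈[h=g] U) → 3
  π[z,d,h,y]((R ⋈[h=g] U)) → 3
  π[d,z,y](π[z,d,h,y]((R ⋈[h=g] U))) → 3

== RESULT ==
d | z | y
7 | s | t
8 | s | r
8 | t | s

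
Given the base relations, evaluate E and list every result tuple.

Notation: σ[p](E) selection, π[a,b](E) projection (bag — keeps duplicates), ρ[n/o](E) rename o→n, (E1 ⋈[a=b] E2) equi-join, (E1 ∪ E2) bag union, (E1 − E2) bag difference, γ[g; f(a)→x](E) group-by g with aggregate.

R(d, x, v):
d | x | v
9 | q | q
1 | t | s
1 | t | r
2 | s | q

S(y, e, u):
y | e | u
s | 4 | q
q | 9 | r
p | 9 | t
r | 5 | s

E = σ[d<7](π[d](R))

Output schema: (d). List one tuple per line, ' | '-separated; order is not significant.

Stepwise |·|:
  R → 4
  π[d](R) → 4
  σ[d<7](π[d](R)) → 3

== RESULT ==
d
1
1
2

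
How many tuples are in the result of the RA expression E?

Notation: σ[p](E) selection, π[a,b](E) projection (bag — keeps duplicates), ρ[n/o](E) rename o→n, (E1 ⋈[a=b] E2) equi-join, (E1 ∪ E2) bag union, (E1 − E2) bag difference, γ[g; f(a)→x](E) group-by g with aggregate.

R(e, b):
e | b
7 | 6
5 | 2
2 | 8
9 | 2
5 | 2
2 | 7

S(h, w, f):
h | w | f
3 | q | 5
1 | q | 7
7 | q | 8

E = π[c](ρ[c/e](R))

Row counts bottom-up:
  R → 6
  ρ[c/e](R) → 6
  π[c](ρ[c/e](R)) → 6

|E| = 6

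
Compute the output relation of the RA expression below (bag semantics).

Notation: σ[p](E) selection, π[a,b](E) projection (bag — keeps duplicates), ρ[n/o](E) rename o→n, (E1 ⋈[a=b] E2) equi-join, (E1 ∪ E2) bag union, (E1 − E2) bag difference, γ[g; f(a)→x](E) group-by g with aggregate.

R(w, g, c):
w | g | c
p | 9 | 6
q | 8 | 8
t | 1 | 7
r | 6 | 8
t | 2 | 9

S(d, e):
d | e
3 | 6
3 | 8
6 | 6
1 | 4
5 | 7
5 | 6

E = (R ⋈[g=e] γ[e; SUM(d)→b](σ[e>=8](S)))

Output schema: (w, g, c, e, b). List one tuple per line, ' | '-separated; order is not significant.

Per-node cardinality:
  R → 5
  S → 6
  σ[e>=8](S) → 1
  γ[e; SUM(d)→b](σ[e>=8](S)) → 1
  (R ⋈[g=e] γ[e; SUM(d)→b](σ[e>=8](S))) → 1

== RESULT ==
w | g | c | e | b
q | 8 | 8 | 8 | 3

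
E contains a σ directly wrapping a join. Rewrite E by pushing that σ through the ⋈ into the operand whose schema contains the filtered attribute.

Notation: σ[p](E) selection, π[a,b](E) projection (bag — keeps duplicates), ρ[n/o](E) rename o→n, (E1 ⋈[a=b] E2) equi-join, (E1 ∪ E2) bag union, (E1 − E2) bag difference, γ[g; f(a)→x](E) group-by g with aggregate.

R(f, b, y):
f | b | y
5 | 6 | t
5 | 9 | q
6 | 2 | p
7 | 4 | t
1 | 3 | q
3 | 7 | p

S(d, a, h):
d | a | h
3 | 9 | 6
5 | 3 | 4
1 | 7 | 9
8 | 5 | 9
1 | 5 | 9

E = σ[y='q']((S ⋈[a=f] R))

σ filters on y, owned by the right side.
E' = (S ⋈[a=f] σ[y='q'](R))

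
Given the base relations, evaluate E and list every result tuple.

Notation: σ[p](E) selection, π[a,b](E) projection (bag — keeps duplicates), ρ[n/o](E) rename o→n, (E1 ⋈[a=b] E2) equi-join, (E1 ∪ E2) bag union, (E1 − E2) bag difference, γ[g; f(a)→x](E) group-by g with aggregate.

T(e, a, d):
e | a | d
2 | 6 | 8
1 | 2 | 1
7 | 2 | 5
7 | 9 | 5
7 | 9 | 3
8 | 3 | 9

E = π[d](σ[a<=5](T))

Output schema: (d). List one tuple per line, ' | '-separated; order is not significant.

Subexpression sizes:
  T → 6
  σ[a<=5](T) → 3
  π[d](σ[a<=5](T)) → 3

== RESULT ==
d
1
5
9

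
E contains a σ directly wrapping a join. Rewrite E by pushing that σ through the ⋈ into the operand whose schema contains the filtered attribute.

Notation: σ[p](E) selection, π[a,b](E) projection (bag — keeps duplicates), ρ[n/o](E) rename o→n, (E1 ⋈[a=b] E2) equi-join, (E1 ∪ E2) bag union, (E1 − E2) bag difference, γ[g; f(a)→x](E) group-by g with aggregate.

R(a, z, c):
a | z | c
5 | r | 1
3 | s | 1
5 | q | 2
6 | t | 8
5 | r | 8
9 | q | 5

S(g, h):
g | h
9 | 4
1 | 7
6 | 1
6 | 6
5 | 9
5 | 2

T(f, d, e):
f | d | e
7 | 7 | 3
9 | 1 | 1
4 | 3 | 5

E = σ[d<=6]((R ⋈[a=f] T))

σ filters on d, owned by the right side.
E' = (R ⋈[a=f] σ[d<=6](T))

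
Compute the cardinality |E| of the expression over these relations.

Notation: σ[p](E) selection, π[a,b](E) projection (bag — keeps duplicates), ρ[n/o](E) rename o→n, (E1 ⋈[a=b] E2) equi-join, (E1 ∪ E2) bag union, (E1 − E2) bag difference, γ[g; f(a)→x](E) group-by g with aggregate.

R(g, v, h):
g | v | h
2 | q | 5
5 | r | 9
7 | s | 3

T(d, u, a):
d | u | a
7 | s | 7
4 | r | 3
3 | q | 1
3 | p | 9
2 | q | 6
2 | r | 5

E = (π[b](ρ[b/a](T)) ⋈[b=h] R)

Row counts bottom-up:
  T → 6
  ρ[b/a](T) → 6
  π[b](ρ[b/a](T)) → 6
  R → 3
  (π[b](ρ[b/a](T)) ⋈[b=h] R) → 3

|E| = 3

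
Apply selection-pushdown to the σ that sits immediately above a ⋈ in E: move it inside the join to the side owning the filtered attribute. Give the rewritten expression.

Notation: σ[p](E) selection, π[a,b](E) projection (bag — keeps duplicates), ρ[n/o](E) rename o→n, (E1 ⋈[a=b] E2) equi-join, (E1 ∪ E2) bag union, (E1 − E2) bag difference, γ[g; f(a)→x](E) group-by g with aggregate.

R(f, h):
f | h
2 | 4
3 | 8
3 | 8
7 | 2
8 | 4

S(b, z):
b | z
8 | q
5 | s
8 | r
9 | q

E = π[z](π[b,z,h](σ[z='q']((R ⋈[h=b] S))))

σ filters on z, owned by the right side.
E' = π[z](π[b,z,h]((R ⋈[h=b] σ[z='q'](S))))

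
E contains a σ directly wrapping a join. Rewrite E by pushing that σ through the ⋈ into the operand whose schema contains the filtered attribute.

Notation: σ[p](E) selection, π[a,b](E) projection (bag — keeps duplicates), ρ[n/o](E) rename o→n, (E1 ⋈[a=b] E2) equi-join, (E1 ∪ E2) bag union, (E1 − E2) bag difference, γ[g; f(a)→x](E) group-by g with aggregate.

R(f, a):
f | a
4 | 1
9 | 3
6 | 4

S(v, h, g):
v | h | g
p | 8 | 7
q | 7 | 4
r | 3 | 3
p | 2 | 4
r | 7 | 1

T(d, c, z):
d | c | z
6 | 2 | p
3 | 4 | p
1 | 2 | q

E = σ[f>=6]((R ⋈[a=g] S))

σ filters on f, owned by the left side.
E' = (σ[f>=6](R) ⋈[a=g] S)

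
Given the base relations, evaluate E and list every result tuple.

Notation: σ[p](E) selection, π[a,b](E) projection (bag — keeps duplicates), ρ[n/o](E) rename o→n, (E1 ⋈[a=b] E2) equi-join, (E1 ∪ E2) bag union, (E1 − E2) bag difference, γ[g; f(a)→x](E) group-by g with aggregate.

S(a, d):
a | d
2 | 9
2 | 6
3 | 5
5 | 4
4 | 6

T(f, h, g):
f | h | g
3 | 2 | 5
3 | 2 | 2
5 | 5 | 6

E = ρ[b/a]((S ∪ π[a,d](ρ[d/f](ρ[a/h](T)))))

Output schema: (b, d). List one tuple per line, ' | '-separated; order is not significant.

Per-node cardinality:
  S → 5
  T → 3
  ρ[a/h](T) → 3
  ρ[d/f](ρ[a/h](T)) → 3
  π[a,d](ρ[d/f](ρ[a/h](T))) → 3
  (S ∪ π[a,d](ρ[d/f](ρ[a/h](T)))) → 8
  ρ[b/a]((S ∪ π[a,d](ρ[d/f](ρ[a/h](T))))) → 8

== RESULT ==
b | d
2 | 3
2 | 3
2 | 6
2 | 9
3 | 5
4 | 6
5 | 4
5 | 5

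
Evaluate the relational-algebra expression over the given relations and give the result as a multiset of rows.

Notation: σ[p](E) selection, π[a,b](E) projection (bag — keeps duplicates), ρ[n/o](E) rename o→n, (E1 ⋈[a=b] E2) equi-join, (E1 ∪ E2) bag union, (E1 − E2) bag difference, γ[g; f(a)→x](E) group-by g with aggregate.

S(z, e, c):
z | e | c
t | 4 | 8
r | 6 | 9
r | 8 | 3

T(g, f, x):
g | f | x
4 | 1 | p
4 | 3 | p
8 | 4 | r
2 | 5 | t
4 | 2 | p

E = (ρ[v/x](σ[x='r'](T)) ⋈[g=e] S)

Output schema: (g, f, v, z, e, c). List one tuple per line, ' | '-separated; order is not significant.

Stepwise |·|:
  T → 5
  σ[x='r'](T) → 1
  ρ[v/x](σ[x='r'](T)) → 1
  S → 3
  (ρ[v/x](σ[x='r'](T)) ⋈[g=e] S) → 1

== RESULT ==
g | f | v | z | e | c
8 | 4 | r | r | 8 | 3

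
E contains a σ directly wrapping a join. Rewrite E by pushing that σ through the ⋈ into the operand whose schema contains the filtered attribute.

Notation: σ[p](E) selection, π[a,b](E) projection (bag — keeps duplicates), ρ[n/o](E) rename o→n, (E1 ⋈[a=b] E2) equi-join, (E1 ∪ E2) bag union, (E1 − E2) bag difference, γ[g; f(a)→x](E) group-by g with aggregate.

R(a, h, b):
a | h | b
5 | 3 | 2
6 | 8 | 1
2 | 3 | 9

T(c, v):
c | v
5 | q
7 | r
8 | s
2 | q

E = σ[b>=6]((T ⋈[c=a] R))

σ filters on b, owned by the right side.
E' = (T ⋈[c=a] σ[b>=6](R))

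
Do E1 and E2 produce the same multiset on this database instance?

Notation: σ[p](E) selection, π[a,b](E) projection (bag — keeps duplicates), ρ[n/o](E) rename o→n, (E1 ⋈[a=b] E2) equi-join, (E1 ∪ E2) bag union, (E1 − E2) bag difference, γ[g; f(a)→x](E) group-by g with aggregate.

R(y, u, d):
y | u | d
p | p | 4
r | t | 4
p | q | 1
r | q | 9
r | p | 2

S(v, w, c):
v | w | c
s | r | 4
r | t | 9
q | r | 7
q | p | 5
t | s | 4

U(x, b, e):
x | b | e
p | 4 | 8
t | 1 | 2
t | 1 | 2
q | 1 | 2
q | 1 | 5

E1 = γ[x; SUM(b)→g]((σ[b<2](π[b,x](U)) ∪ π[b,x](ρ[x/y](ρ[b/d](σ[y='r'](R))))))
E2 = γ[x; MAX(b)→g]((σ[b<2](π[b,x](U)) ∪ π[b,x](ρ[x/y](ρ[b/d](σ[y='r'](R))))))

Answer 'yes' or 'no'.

E1 stepwise |·|:
  U → 5
  π[b,x](U) → 5
  σ[b<2](π[b,x](U)) → 4
  R → 5
  σ[y='r'](R) → 3
  ρ[b/d](σ[y='r'](R)) → 3
  ρ[x/y](ρ[b/d](σ[y='r'](R))) → 3
  π[b,x](ρ[x/y](ρ[b/d](σ[y='r'](R)))) → 3
  (σ[b<2](π[b,x](U)) ∪ π[b,x](ρ[x/y](ρ[b/d](σ[y='r'](R))))) → 7
  γ[x; SUM(b)→g]((σ[b<2](π[b,x](U)) ∪ π[b,x](ρ[x/y](ρ[b/d](σ[y='r'](R)))))) → 3
E2 stepwise |·|:
  U → 5
  π[b,x](U) → 5
  σ[b<2](π[b,x](U)) → 4
  R → 5
  σ[y='r'](R) → 3
  ρ[b/d](σ[y='r'](R)) → 3
  ρ[x/y](ρ[b/d](σ[y='r'](R))) → 3
  π[b,x](ρ[x/y](ρ[b/d](σ[y='r'](R)))) → 3
  (σ[b<2](π[b,x](U)) ∪ π[b,x](ρ[x/y](ρ[b/d](σ[y='r'](R))))) → 7
  γ[x; MAX(b)→g]((σ[b<2](π[b,x](U)) ∪ π[b,x](ρ[x/y](ρ[b/d](σ[y='r'](R)))))) → 3

E1 result:
x | g
q | 2
r | 15
t | 2
E2 result:
x | g
q | 1
r | 9
t | 1
Witness: ('r', 15) appears 1× in E1 but 0× in E2.

no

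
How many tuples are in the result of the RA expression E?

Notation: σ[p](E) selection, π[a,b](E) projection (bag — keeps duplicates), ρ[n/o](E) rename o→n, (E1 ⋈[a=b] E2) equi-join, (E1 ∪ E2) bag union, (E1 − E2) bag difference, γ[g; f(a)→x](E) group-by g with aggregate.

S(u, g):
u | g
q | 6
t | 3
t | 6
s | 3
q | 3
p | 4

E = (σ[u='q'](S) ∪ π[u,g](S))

Subexpression sizes:
  S → 6
  σ[u='q'](S) → 2
  S → 6
  π[u,g](S) → 6
  (σ[u='q'](S) ∪ π[u,g](S)) → 8

|E| = 8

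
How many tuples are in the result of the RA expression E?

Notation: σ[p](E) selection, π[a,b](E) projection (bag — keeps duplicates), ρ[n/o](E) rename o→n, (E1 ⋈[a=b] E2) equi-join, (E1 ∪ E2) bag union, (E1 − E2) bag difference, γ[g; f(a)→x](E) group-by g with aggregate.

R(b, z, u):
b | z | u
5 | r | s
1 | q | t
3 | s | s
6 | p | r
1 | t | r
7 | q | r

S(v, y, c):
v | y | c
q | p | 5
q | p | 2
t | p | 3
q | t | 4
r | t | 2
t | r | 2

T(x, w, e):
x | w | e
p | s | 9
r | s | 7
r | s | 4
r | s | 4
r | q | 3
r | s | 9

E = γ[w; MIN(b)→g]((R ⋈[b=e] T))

Row counts bottom-up:
  R → 6
  T → 6
  (R ⋈[b=e] T) → 2
  γ[w; MIN(b)→g]((R ⋈[b=e] T)) → 2

|E| = 2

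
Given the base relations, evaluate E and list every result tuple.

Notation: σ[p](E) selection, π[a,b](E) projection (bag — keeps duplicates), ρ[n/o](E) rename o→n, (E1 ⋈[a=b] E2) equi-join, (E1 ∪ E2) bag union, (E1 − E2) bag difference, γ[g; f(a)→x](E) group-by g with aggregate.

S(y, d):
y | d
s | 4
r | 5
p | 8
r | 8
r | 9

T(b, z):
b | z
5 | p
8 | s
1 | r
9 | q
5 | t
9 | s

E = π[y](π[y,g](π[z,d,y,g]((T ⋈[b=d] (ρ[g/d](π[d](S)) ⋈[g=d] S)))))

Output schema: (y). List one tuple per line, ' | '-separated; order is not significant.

Per-node cardinality:
  T → 6
  S → 5
  π[d](S) → 5
  ρ[g/d](π[d](S)) → 5
  S → 5
  (ρ[g/d](π[d](S)) ⋈[g=d] S) → 7
  (T ⋈[b=d] (ρ[g/d](π[d](S)) ⋈[g=d] S)) → 8
  π[z,d,y,g]((T ⋈[b=d] (ρ[g/d](π[d](S)) ⋈[g=d] S))) → 8
  π[y,g](π[z,d,y,g]((T ⋈[b=d] (ρ[g/d](π[d](S)) ⋈[g=d] S)))) → 8
  π[y](π[y,g](π[z,d,y,g]((T ⋈[b=d] (ρ[g/d](π[d](S)) ⋈[g=d] S))))) → 8

== RESULT ==
y
p
p
r
r
r
r
r
r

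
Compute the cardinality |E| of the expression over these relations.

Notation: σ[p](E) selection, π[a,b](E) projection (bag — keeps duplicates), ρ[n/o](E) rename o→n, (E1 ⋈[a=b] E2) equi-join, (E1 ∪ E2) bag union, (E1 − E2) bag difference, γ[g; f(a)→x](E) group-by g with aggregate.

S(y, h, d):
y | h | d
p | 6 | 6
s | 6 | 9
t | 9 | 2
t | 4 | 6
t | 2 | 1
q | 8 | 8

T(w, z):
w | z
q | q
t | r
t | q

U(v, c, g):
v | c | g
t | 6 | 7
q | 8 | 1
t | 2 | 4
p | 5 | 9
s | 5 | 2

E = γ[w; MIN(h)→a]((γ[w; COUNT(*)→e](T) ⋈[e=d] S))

Subexpression sizes:
  T → 3
  γ[w; COUNT(*)→e](T) → 2
  S → 6
  (γ[w; COUNT(*)→e](T) ⋈[e=d] S) → 2
  γ[w; MIN(h)→a]((γ[w; COUNT(*)→e](T) ⋈[e=d] S)) → 2

|E| = 2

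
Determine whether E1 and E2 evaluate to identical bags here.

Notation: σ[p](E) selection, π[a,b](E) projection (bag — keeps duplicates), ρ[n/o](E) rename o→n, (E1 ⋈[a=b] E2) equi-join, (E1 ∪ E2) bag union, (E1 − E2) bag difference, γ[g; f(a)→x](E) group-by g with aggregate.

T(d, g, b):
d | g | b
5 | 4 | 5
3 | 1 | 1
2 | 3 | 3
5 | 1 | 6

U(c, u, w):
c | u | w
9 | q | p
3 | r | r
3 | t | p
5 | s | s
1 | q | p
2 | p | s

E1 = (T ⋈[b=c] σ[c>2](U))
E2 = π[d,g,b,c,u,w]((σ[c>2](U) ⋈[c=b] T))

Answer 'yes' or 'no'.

E1 stepwise |·|:
  T → 4
  U → 6
  σ[c>2](U) → 4
  (T ⋈[b=c] σ[c>2](U)) → 3
E2 stepwise |·|:
  U → 6
  σ[c>2](U) → 4
  T → 4
  (σ[c>2](U) ⋈[c=b] T) → 3
  π[d,g,b,c,u,w]((σ[c>2](U) ⋈[c=b] T)) → 3

E1 and E2 produce the same multiset:
d | g | b | c | u | w
2 | 3 | 3 | 3 | r | r
2 | 3 | 3 | 3 | t | p
5 | 4 | 5 | 5 | s | s

yes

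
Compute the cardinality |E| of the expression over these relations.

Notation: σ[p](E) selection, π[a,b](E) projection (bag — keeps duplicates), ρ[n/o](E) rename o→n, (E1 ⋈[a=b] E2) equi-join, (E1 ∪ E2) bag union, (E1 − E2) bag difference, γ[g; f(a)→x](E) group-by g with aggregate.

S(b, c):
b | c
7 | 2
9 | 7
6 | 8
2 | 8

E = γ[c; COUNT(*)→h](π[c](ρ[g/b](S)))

Row counts bottom-up:
  S → 4
  ρ[g/b](S) → 4
  π[c](ρ[g/b](S)) → 4
  γ[c; COUNT(*)→h](π[c](ρ[g/b](S))) → 3

|E| = 3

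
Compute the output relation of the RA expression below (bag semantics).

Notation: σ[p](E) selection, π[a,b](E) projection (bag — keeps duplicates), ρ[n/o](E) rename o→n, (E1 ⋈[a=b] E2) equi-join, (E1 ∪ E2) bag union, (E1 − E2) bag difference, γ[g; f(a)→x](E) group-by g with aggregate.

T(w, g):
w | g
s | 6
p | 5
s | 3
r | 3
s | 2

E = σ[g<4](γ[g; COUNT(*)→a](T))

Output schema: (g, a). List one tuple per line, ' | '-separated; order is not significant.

Row counts bottom-up:
  T → 5
  γ[g; COUNT(*)→a](T) → 4
  σ[g<4](γ[g; COUNT(*)→a](T)) → 2

== RESULT ==
g | a
2 | 1
3 | 2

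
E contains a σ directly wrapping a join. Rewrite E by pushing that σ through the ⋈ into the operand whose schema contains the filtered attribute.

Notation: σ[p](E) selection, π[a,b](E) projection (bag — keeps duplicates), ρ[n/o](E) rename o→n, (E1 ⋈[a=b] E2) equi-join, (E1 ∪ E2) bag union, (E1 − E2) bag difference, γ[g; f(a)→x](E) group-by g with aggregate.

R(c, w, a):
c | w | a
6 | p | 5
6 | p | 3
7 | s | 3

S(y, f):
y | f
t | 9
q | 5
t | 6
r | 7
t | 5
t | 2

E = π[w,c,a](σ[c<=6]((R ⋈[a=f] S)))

σ filters on c, owned by the left side.
E' = π[w,c,a]((σ[c<=6](R) ⋈[a=f] S))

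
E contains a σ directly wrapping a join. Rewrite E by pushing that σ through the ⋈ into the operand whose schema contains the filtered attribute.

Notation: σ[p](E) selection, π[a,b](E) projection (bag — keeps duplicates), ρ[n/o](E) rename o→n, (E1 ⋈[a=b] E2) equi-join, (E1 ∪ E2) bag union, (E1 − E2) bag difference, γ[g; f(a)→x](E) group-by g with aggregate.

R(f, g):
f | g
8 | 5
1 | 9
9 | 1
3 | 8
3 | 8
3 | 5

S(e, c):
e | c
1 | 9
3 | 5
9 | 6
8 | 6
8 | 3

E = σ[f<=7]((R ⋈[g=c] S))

σ filters on f, owned by the left side.
E' = (σ[f<=7](R) ⋈[g=c] S)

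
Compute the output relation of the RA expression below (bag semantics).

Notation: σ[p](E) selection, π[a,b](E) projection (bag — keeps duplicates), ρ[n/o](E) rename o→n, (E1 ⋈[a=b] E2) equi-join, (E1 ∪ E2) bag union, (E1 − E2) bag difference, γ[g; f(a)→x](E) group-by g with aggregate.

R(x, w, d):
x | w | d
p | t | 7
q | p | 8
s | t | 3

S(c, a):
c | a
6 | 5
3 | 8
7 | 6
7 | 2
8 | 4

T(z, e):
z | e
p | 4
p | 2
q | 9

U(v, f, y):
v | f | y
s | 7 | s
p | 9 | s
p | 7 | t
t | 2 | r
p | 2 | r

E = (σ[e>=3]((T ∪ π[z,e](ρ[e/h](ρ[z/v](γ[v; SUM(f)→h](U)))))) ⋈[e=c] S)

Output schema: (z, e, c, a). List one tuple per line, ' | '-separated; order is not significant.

Stepwise |·|:
  T → 3
  U → 5
  γ[v; SUM(f)→h](U) → 3
  ρ[z/v](γ[v; SUM(f)→h](U)) → 3
  ρ[e/h](ρ[z/v](γ[v; SUM(f)→h](U))) → 3
  π[z,e](ρ[e/h](ρ[z/v](γ[v; SUM(f)→h](U)))) → 3
  (T ∪ π[z,e](ρ[e/h](ρ[z/v](γ[v; SUM(f)→h](U))))) → 6
  σ[e>=3]((T ∪ π[z,e](ρ[e/h](ρ[z/v](γ[v; SUM(f)→h](U)))))) → 4
  S → 5
  (σ[e>=3]((T ∪ π[z,e](ρ[e/h](ρ[z/v](γ[v; SUM(f)→h](U)))))) ⋈[e=c] S) → 2

== RESULT ==
z | e | c | a
s | 7 | 7 | 2
s | 7 | 7 | 6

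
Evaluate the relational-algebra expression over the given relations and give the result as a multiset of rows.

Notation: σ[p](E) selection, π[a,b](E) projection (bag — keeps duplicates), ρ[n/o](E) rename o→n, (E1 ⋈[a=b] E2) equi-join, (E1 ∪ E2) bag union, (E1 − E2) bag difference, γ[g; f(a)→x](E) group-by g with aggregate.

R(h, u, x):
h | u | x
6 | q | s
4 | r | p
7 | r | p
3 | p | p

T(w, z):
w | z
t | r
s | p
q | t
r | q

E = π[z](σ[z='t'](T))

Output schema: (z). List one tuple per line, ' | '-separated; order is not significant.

Stepwise |·|:
  T → 4
  σ[z='t'](T) → 1
  π[z](σ[z='t'](T)) → 1

== RESULT ==
z
t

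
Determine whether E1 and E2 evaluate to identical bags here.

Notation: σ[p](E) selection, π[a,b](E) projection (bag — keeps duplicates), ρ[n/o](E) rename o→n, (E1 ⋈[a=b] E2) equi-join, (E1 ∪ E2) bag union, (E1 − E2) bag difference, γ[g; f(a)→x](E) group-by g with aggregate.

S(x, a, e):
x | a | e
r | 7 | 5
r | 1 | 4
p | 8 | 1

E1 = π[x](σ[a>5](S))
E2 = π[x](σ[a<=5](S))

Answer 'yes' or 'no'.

E1 row counts bottom-up:
  S → 3
  σ[a>5](S) → 2
  π[x](σ[a>5](S)) → 2
E2 row counts bottom-up:
  S → 3
  σ[a<=5](S) → 1
  π[x](σ[a<=5](S)) → 1

E1 result:
x
p
r
E2 result:
x
r
Witness: ('p',) appears 1× in E1 but 0× in E2.

no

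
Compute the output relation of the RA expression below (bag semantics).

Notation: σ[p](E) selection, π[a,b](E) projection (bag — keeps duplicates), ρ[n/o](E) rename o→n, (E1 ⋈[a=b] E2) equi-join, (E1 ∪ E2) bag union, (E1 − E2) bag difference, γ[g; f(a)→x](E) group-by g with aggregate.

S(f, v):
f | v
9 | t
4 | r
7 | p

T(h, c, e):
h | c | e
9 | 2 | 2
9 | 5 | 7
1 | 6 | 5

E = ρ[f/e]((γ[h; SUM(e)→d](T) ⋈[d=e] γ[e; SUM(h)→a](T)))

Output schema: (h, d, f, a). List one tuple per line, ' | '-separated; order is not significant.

Per-node cardinality:
  T → 3
  γ[h; SUM(e)→d](T) → 2
  T → 3
  γ[e; SUM(h)→a](T) → 3
  (γ[h; SUM(e)→d](T) ⋈[d=e] γ[e; SUM(h)→a](T)) → 1
  ρ[f/e]((γ[h; SUM(e)→d](T) ⋈[d=e] γ[e; SUM(h)→a](T))) → 1

== RESULT ==
h | d | f | a
1 | 5 | 5 | 1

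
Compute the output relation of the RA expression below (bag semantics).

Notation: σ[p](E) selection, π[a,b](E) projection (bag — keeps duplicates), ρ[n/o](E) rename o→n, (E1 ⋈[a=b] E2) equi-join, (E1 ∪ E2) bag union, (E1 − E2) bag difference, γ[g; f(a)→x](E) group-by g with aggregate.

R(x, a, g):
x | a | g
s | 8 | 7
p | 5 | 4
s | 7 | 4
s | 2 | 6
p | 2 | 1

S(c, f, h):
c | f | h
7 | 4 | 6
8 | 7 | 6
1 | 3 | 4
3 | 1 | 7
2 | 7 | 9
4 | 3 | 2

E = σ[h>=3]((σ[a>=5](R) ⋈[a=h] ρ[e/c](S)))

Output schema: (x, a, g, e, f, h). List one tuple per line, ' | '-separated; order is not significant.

Stepwise |·|:
  R → 5
  σ[a>=5](R) → 3
  S → 6
  ρ[e/c](S) → 6
  (σ[a>=5](R) ⋈[a=h] ρ[e/c](S)) → 1
  σ[h>=3]((σ[a>=5](R) ⋈[a=h] ρ[e/c](S))) → 1

== RESULT ==
x | a | g | e | f | h
s | 7 | 4 | 3 | 1 | 7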